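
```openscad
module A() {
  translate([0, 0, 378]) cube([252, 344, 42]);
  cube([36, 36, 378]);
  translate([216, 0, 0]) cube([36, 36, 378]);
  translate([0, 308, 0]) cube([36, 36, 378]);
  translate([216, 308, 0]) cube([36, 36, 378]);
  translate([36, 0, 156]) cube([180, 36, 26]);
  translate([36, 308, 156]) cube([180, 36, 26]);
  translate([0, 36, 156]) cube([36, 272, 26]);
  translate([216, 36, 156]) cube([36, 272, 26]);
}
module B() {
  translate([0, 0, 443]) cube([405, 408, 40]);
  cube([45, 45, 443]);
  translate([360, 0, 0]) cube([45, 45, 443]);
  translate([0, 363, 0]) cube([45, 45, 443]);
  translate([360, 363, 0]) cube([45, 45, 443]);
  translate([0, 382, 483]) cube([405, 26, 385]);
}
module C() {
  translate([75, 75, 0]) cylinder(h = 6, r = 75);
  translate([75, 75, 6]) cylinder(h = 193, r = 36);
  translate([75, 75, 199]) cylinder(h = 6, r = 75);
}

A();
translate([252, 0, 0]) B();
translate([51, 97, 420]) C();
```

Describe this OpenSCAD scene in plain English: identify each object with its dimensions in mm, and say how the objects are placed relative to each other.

A is a four-legged stool. The seat is 252×344 mm, 42 mm thick, top at z = 420 mm. It stands on four square legs, each 36×36 mm in cross-section, from z = 0 to the seat underside, each flush with a corner of the seat. Four stretchers, 36 mm wide and 26 mm tall, connect adjacent legs with their undersides at z = 156 mm, each running between the inner faces of the legs it joins and aligned with the legs' outer faces on the other axis.

B is a chair: 405×408 mm seat, 40 mm thick, top at z = 483 mm, on four 45 mm square corner legs flush with the seat edges. A 26 mm thick backrest slab spans the full seat width, extending 385 mm above the seat top, its back face flush with the seat's +y edge.

C is a spool: two coaxial disc flanges of radius 75 mm and thickness 6 mm, joined by a core cylinder of radius 36 mm and height 193 mm. The lower flange rests on z = 0 and the three cylinders share a vertical axis.

The chair is against the stool's +x side, with their −y faces flush. The spool is on top of the stool, centred.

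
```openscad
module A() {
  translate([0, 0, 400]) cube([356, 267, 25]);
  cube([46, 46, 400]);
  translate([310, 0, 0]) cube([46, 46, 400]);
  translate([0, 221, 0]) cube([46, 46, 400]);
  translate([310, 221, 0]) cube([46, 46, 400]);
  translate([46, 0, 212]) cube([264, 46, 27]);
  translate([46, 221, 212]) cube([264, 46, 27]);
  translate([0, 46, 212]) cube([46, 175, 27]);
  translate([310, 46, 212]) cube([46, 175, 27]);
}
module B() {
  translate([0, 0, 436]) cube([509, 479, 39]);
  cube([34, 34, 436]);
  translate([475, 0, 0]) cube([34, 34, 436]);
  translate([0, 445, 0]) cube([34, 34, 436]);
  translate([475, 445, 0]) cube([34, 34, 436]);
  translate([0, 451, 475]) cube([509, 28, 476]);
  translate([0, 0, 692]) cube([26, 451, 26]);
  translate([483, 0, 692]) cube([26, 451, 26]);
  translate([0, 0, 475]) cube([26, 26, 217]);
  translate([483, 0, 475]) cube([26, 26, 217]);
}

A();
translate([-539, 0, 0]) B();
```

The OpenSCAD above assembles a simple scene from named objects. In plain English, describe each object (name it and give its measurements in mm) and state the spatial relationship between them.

A is a simple wooden stool: a rectangular seat 356 mm (x) by 267 mm (y), 25 mm thick, top face at z = 425 mm, on four square legs, each 46×46 mm in cross-section. The legs rest on z = 0, each flush with a corner of the seat. Four stretchers, 46 mm wide and 27 mm tall, connect adjacent legs with their undersides at z = 212 mm, each running between the inner faces of the legs it joins and aligned with the legs' outer faces on the other axis.

B is a chair: 509×479 mm seat, 39 mm thick, top at z = 475 mm, on four 34 mm square corner legs flush with the seat edges. A 28 mm thick backrest slab spans the full seat width, extending 476 mm above the seat top, its back face flush with the seat's +y edge. Two armrests of 26×26 mm section run along each side from the seat's front edge to the front of the backrest, top faces 243 mm above the seat top and outer faces flush with the seat's x-edges; a 26×26 mm post under the front of each armrest stands on the seat at the front corner.

The chair is on the floor beside the stool on its −x side.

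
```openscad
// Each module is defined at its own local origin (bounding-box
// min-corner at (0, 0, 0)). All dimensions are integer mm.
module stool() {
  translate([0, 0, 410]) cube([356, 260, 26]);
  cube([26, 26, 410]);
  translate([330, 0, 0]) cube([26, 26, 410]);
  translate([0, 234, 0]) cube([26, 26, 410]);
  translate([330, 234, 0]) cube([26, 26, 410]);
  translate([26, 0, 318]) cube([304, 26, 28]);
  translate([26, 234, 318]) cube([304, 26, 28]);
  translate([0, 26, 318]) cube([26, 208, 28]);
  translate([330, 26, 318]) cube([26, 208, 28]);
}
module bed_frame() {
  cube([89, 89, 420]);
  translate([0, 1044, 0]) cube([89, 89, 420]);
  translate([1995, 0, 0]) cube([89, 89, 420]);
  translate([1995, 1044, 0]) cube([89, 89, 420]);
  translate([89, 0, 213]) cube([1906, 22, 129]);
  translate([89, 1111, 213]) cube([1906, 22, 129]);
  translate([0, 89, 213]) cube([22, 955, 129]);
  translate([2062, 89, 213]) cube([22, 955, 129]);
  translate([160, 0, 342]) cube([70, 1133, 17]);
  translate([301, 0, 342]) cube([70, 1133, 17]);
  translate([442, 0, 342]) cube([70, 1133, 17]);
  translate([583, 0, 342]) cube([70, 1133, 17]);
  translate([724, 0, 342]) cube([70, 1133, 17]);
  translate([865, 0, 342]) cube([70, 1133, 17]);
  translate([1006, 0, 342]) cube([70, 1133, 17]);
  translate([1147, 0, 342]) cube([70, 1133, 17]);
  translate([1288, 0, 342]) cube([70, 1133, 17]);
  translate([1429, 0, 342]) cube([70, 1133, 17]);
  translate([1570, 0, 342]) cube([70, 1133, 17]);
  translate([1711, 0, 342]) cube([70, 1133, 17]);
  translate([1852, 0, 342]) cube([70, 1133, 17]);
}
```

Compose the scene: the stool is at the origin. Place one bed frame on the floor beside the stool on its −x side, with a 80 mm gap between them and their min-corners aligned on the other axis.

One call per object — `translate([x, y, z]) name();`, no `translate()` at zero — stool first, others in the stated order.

stool();
translate([-2164, 0, 0]) bed_frame();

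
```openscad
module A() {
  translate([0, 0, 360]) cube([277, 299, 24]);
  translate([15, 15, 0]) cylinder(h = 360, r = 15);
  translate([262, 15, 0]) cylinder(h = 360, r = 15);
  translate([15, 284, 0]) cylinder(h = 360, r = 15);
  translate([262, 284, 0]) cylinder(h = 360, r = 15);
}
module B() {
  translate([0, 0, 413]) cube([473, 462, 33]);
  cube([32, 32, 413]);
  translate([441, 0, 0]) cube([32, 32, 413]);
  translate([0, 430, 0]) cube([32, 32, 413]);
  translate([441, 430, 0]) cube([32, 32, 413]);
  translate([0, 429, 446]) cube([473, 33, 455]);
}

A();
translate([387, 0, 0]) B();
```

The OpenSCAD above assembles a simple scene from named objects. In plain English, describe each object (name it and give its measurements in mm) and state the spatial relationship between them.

A is a four-legged stool. The seat is a 277×299×24 mm slab whose top surface is at z = 384 mm; four round legs, each 30 mm in diameter, run from the floor (z = 0) to the underside of the seat, each leg's axis is inset half a diameter from the nearest pair of seat edges (so the leg's bounding box is flush with the corner).

B is a chair: 473×462 mm seat, 33 mm thick, top at z = 446 mm, on four 32 mm square corner legs flush with the seat edges. A 33 mm thick backrest slab spans the full seat width, extending 455 mm above the seat top, its back face flush with the seat's +y edge.

The chair is on the floor beside the stool on its +x side.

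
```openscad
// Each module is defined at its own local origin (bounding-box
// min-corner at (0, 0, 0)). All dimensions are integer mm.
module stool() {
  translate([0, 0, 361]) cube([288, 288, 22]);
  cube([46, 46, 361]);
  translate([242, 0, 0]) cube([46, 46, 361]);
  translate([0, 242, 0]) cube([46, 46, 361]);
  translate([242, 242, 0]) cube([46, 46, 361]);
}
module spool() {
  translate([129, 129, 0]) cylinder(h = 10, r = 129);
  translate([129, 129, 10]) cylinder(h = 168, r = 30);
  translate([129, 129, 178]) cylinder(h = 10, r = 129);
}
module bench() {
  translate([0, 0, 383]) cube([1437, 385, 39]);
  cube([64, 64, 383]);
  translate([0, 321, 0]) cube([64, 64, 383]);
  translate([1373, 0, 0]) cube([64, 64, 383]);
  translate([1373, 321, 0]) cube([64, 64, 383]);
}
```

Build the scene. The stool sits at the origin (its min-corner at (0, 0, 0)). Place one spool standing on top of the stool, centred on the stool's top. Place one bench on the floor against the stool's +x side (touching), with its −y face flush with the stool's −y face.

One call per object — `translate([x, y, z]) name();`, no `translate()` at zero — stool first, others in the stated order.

stool();
translate([15, 15, 383]) spool();
translate([288, 0, 0]) bench();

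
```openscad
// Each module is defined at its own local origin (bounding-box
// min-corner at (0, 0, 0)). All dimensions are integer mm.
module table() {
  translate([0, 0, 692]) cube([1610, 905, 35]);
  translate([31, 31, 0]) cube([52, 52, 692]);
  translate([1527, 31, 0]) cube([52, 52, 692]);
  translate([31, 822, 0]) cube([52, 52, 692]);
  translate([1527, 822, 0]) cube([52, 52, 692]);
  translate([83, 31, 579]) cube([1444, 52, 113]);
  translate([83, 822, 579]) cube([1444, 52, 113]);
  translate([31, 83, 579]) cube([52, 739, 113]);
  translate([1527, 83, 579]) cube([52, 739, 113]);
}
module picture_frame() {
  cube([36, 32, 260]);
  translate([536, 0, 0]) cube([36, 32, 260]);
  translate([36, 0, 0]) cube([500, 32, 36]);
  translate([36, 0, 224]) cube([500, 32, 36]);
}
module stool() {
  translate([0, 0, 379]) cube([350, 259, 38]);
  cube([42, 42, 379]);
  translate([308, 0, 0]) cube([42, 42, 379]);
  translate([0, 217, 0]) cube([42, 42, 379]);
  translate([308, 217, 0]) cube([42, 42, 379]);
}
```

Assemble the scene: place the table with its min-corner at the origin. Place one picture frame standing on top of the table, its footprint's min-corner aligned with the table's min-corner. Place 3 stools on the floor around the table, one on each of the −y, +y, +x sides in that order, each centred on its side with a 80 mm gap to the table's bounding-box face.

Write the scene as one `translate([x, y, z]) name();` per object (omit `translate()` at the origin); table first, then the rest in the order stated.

table();
translate([0, 0, 727]) picture_frame();
translate([630, -339, 0]) stool();
translate([630, 985, 0]) stool();
translate([1690, 323, 0]) stool();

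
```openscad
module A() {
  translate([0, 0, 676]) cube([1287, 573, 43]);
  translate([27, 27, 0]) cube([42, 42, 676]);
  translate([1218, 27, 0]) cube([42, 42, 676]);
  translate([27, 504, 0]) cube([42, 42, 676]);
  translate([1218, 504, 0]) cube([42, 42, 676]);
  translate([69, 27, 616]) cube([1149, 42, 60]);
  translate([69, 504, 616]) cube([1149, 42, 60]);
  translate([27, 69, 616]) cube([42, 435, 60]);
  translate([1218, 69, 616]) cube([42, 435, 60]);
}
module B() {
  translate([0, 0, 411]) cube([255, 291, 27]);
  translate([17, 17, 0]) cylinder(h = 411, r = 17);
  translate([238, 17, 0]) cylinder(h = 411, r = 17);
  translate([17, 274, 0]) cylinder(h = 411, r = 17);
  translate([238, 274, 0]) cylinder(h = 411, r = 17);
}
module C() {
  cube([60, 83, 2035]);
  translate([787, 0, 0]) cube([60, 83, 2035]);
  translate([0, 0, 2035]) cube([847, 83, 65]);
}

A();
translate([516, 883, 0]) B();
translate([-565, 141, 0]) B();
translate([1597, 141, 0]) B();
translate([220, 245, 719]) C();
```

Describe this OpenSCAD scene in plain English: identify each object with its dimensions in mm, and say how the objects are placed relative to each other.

A is a table: top 1287 mm (x) × 573 mm (y), 43 mm thick, upper face at z = 719 mm, on four 42×42 mm square legs, each inset 27 mm from the nearest pair of top edges, running from z = 0 to the bottom of the top. Four apron rails, 42 mm thick and 60 mm tall, run between adjacent legs with their top edges flush with the underside of the top and their outer faces flush with the legs' outer faces.

B is a four-legged stool. The seat is a 255×291×27 mm slab whose top surface is at z = 438 mm; four round legs, each 34 mm in diameter, run from the floor (z = 0) to the underside of the seat, each leg's axis is inset half a diameter from the nearest pair of seat edges (so the leg's bounding box is flush with the corner).

C is a door frame. The clear opening is 727 mm wide and 2035 mm high. Two 60 mm wide jambs, 83 mm deep, stand either side of the opening from the floor to the top of the opening. A 65 mm thick head sits across the top of both jambs, spanning the full outside width of the frame.

Three stools sit around the table at the +y, −x, +x sides. The door frame is on top of the table, centred.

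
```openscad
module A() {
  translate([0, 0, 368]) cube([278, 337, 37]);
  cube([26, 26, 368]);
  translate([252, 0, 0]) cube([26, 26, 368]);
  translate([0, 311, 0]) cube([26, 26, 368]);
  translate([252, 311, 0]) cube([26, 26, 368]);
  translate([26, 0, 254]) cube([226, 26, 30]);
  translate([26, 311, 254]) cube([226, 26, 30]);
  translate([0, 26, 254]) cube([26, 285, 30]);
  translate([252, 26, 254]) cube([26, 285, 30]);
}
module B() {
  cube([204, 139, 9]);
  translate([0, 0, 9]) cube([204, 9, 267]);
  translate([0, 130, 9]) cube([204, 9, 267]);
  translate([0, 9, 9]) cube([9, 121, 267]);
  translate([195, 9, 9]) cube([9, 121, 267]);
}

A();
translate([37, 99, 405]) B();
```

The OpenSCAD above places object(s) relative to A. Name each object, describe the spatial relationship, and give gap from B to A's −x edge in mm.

A is a stool. B is an open box. The open box is on top of the stool, centred. The gap from the open box to the stool's −x edge is 37 mm.

The open box's min-x is at 37; the stool's min-x is 0; gap = 37 mm.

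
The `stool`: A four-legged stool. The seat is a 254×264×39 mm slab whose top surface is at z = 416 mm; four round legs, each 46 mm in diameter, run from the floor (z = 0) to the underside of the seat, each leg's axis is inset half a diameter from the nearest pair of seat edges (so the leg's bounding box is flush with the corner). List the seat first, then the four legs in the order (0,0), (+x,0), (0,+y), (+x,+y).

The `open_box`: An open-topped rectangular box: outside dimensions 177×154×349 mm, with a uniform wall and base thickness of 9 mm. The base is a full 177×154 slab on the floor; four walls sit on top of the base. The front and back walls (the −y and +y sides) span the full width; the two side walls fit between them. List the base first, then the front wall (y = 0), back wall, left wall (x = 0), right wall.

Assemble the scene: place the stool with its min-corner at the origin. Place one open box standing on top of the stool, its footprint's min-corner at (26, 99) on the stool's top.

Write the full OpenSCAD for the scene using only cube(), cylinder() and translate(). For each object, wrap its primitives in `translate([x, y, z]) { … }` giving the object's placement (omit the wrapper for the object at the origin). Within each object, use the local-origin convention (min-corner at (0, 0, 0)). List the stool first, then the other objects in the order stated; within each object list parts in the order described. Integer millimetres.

translate([0, 0, 377]) cube([254, 264, 39]);
translate([23, 23, 0]) cylinder(h = 377, r = 23);
translate([231, 23, 0]) cylinder(h = 377, r = 23);
translate([23, 241, 0]) cylinder(h = 377, r = 23);
translate([231, 241, 0]) cylinder(h = 377, r = 23);
translate([26, 99, 416]) {
  cube([177, 154, 9]);
  translate([0, 0, 9]) cube([177, 9, 340]);
  translate([0, 145, 9]) cube([177, 9, 340]);
  translate([0, 9, 9]) cube([9, 136, 340]);
  translate([168, 9, 9]) cube([9, 136, 340]);
}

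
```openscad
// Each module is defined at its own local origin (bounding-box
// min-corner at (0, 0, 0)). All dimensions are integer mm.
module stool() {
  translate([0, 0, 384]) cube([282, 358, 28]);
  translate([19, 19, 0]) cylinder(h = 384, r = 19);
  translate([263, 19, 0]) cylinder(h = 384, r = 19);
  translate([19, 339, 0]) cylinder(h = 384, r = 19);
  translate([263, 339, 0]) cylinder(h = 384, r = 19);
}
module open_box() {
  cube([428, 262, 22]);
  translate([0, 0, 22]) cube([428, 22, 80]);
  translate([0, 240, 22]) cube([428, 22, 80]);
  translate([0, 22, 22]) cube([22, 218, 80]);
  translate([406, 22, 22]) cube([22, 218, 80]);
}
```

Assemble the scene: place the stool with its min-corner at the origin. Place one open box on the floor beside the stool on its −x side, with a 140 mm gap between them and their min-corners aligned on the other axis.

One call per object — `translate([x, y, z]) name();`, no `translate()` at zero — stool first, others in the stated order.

stool();
translate([-568, 0, 0]) open_box();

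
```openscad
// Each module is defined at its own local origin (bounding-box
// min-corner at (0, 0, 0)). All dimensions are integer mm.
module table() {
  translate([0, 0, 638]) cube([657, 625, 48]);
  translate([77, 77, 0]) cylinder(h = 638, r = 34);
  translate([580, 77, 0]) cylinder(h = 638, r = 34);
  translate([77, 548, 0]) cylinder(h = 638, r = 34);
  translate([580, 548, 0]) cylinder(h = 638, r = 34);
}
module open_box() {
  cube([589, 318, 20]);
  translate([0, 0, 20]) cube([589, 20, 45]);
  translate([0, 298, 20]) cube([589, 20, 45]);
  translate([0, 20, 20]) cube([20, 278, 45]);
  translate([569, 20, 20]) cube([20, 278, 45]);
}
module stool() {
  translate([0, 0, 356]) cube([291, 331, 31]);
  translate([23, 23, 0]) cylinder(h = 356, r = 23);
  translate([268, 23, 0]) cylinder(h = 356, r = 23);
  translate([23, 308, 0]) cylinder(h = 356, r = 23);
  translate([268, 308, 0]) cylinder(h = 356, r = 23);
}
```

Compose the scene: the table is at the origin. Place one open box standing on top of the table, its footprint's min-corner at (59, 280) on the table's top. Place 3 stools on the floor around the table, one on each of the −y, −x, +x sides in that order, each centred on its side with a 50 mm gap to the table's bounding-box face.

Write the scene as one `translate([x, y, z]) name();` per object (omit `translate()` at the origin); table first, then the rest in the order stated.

table();
translate([59, 280, 686]) open_box();
translate([183, -381, 0]) stool();
translate([-341, 147, 0]) stool();
translate([707, 147, 0]) stool();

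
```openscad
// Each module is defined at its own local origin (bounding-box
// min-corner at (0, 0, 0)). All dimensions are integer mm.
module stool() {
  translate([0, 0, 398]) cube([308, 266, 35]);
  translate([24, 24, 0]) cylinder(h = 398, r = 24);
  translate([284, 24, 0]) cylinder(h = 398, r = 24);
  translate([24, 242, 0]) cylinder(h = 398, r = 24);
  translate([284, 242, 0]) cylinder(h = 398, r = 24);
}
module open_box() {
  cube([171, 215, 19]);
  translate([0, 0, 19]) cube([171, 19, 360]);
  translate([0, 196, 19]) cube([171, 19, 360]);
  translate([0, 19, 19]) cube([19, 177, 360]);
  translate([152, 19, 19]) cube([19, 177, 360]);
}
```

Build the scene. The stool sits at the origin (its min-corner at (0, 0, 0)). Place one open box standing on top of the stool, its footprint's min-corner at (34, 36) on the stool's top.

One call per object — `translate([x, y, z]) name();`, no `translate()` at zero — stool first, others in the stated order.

stool();
translate([34, 36, 433]) open_box();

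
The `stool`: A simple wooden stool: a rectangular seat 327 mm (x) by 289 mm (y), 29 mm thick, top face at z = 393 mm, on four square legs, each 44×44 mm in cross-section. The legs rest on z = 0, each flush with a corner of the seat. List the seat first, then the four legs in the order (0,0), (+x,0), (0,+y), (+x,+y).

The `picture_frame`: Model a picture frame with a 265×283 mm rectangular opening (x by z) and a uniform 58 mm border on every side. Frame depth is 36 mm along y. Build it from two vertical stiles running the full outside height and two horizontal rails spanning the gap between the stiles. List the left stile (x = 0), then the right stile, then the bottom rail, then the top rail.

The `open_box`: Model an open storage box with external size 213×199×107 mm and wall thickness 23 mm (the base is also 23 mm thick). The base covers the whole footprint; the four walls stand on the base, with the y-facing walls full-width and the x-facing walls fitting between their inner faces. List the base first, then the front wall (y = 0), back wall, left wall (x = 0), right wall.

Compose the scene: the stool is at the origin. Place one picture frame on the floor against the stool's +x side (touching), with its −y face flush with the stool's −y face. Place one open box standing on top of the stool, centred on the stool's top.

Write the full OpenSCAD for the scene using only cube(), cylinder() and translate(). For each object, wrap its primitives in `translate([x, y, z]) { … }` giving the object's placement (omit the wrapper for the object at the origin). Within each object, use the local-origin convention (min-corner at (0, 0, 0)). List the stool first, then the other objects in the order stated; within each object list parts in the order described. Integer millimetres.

translate([0, 0, 364]) cube([327, 289, 29]);
cube([44, 44, 364]);
translate([283, 0, 0]) cube([44, 44, 364]);
translate([0, 245, 0]) cube([44, 44, 364]);
translate([283, 245, 0]) cube([44, 44, 364]);
translate([327, 0, 0]) {
  cube([58, 36, 399]);
  translate([323, 0, 0]) cube([58, 36, 399]);
  translate([58, 0, 0]) cube([265, 36, 58]);
  translate([58, 0, 341]) cube([265, 36, 58]);
}
translate([57, 45, 393]) {
  cube([213, 199, 23]);
  translate([0, 0, 23]) cube([213, 23, 84]);
  translate([0, 176, 23]) cube([213, 23, 84]);
  translate([0, 23, 23]) cube([23, 153, 84]);
  translate([190, 23, 23]) cube([23, 153, 84]);
}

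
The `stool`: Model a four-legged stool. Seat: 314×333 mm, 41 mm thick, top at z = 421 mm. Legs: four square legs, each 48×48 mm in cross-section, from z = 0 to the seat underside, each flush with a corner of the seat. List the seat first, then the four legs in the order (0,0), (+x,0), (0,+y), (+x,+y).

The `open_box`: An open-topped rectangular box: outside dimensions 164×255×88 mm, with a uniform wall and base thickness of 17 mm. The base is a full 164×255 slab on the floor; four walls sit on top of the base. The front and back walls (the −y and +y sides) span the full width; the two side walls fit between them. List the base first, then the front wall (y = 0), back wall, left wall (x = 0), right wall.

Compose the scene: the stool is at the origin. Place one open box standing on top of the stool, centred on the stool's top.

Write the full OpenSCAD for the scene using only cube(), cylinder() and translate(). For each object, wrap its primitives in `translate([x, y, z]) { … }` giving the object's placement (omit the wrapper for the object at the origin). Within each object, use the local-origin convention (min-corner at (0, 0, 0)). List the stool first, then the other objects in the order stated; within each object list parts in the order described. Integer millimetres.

translate([0, 0, 380]) cube([314, 333, 41]);
cube([48, 48, 380]);
translate([266, 0, 0]) cube([48, 48, 380]);
translate([0, 285, 0]) cube([48, 48, 380]);
translate([266, 285, 0]) cube([48, 48, 380]);
translate([75, 39, 421]) {
  cube([164, 255, 17]);
  translate([0, 0, 17]) cube([164, 17, 71]);
  translate([0, 238, 17]) cube([164, 17, 71]);
  translate([0, 17, 17]) cube([17, 221, 71]);
  translate([147, 17, 17]) cube([17, 221, 71]);
}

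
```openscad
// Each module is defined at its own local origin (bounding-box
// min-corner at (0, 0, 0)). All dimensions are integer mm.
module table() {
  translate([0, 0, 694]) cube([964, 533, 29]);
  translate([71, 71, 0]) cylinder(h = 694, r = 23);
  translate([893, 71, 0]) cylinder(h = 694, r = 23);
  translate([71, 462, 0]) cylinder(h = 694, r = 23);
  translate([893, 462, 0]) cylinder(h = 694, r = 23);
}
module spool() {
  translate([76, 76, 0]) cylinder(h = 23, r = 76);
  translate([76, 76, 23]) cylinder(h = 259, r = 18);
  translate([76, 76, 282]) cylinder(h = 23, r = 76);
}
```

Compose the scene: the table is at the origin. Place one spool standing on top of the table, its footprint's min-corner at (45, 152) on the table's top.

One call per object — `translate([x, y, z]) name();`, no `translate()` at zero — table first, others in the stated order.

table();
translate([45, 152, 723]) spool();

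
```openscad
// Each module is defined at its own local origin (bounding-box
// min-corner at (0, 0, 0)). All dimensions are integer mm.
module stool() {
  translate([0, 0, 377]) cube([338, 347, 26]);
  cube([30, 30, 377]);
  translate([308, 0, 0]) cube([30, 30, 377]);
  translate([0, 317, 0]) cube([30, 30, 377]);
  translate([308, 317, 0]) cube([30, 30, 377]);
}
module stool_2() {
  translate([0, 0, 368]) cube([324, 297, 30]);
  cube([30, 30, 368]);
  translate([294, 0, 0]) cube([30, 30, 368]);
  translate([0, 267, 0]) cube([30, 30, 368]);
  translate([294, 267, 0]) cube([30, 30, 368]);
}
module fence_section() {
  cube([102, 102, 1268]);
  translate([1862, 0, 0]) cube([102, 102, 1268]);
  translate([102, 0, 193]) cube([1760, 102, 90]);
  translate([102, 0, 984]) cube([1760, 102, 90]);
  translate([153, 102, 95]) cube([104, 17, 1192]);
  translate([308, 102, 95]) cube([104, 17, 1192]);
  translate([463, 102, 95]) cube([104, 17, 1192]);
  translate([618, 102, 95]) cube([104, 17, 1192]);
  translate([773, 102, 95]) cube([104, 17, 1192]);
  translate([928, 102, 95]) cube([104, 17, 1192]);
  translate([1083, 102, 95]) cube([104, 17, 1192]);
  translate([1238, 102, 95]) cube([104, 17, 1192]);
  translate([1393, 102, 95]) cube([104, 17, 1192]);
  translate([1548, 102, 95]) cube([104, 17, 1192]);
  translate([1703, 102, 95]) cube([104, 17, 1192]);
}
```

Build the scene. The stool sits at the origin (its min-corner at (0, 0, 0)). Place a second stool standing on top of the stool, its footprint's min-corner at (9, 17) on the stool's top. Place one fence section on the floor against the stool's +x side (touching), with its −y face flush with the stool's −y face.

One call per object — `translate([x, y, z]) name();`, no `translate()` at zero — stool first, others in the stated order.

stool();
translate([9, 17, 403]) stool_2();
translate([338, 0, 0]) fence_section();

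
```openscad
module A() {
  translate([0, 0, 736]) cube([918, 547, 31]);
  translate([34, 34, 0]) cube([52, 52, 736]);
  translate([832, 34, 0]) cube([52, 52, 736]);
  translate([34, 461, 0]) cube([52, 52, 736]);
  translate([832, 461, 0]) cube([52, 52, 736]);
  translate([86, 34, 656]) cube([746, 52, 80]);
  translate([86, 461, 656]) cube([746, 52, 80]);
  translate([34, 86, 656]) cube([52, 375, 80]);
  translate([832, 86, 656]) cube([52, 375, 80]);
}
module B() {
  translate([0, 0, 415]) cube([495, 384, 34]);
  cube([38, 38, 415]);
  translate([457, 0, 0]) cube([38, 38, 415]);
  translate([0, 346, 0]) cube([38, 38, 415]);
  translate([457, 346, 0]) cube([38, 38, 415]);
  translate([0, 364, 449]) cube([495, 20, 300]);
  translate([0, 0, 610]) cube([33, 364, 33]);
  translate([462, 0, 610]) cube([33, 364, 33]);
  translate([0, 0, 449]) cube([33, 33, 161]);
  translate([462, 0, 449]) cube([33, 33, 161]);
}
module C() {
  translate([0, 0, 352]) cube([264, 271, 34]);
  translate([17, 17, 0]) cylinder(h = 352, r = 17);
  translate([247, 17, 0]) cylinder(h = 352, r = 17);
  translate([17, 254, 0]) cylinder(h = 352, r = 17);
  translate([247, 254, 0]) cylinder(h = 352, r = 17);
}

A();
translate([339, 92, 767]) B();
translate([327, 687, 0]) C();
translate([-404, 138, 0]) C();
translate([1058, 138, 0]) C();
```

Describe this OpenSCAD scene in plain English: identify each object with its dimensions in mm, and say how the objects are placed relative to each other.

A is a rectangular dining table. The top is 918×547×31 mm with its upper surface at z = 767 mm. It stands on four 52×52 mm square legs, each inset 34 mm from the nearest pair of top edges, running from the floor to the underside of the top. Four apron rails, 52 mm thick and 80 mm tall, run between adjacent legs with their top edges flush with the underside of the top and their outer faces flush with the legs' outer faces.

B is a chair: 495×384 mm seat, 34 mm thick, top at z = 449 mm, on four 38 mm square corner legs flush with the seat edges. A 20 mm thick backrest slab spans the full seat width, extending 300 mm above the seat top, its back face flush with the seat's +y edge. Two armrests of 33×33 mm section run along each side from the seat's front edge to the front of the backrest, top faces 194 mm above the seat top and outer faces flush with the seat's x-edges; a 33×33 mm post under the front of each armrest stands on the seat at the front corner.

C is a simple wooden stool: a rectangular seat 264 mm (x) by 271 mm (y), 34 mm thick, top face at z = 386 mm, on four round legs, each 34 mm in diameter. The legs rest on z = 0, each leg's axis is inset half a diameter from the nearest pair of seat edges (so the leg's bounding box is flush with the corner).

The chair is on top of the table. Three stools sit around the table at the +y, −x, +x sides.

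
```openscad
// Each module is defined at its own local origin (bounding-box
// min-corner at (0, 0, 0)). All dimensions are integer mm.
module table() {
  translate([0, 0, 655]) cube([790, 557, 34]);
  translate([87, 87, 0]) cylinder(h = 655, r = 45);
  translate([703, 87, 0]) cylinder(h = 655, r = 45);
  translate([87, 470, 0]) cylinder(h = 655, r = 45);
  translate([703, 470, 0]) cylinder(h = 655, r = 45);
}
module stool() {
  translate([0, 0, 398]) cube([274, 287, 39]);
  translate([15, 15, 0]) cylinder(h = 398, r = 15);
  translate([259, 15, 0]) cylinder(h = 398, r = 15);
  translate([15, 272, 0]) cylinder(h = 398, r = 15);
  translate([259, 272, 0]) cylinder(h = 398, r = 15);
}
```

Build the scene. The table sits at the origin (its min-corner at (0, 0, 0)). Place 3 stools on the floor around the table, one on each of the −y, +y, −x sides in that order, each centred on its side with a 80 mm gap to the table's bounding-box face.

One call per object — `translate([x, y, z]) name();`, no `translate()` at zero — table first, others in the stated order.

table();
translate([258, -367, 0]) stool();
translate([258, 637, 0]) stool();
translate([-354, 135, 0]) stool();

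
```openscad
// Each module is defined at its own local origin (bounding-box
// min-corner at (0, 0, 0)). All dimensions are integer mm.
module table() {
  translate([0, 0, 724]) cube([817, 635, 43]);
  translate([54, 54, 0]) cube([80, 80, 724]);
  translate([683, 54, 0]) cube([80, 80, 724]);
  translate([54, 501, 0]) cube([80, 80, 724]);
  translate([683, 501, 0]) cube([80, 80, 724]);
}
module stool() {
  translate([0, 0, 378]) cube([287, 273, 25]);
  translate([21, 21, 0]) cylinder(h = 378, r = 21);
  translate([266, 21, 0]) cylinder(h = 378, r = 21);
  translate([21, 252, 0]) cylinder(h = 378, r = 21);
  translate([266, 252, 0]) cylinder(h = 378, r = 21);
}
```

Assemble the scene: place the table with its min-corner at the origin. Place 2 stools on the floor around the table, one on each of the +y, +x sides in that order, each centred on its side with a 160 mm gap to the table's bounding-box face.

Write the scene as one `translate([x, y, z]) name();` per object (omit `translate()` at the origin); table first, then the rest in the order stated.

table();
translate([265, 795, 0]) stool();
translate([977, 181, 0]) stool();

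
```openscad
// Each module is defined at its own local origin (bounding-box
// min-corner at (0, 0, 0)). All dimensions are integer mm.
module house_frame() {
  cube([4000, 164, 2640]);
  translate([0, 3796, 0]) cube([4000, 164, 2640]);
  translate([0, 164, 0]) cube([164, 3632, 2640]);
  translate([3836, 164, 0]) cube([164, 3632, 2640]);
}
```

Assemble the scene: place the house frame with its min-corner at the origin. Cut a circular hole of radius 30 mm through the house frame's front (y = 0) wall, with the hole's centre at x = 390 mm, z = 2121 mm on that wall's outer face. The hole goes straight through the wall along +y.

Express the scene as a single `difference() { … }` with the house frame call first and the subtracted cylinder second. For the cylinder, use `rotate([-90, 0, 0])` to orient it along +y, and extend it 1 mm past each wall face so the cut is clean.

difference() {
  house_frame();
  translate([390, -1, 2121]) rotate([-90, 0, 0]) cylinder(h = 166, r = 30);
}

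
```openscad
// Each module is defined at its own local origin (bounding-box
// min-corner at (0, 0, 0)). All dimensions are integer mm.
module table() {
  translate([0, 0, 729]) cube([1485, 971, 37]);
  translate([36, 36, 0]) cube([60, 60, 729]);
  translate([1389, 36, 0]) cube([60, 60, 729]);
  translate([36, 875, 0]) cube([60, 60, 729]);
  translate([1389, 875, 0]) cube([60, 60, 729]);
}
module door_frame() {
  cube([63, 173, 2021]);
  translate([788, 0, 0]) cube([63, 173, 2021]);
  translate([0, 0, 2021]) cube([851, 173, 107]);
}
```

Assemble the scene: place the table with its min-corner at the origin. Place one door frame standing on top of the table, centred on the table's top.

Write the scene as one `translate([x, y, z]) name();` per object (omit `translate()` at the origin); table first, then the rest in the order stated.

table();
translate([317, 399, 766]) door_frame();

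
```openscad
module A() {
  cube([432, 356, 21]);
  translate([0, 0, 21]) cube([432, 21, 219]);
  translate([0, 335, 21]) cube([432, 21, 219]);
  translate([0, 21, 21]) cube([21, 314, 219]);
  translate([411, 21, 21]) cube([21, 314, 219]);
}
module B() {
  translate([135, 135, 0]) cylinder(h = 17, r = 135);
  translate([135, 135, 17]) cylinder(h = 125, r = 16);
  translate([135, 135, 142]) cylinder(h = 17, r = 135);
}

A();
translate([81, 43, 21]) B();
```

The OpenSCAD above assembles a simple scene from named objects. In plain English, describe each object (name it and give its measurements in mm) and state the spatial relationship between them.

A is an open-topped rectangular box: outside dimensions 432×356×240 mm, with a uniform wall and base thickness of 21 mm. The base is a full 432×356 slab on the floor; four walls sit on top of the base. The front and back walls (the −y and +y sides) span the full width; the two side walls fit between them.

B is a spool: two coaxial disc flanges of radius 135 mm and thickness 17 mm, joined by a core cylinder of radius 16 mm and height 125 mm. The lower flange rests on z = 0 and the three cylinders share a vertical axis.

The spool sits inside the open box, centred.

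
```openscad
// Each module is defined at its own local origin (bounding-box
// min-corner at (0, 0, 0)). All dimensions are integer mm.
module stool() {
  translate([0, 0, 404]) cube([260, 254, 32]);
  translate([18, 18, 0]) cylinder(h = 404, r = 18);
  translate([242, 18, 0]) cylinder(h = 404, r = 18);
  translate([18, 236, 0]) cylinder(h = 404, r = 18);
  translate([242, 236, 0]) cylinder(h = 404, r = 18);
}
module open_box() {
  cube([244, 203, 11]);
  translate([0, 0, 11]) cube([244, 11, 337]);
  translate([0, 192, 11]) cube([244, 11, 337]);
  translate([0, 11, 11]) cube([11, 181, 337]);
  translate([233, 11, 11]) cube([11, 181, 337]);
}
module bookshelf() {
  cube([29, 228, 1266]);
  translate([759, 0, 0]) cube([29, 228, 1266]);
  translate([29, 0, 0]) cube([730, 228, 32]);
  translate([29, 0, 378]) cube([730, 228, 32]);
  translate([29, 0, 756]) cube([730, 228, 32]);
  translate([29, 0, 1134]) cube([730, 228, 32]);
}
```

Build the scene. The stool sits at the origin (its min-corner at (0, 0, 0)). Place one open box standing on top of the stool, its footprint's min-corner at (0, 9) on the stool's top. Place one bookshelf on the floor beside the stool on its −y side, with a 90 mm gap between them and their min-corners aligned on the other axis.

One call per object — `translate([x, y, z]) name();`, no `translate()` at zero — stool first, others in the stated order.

stool();
translate([0, 9, 436]) open_box();
translate([0, -318, 0]) bookshelf();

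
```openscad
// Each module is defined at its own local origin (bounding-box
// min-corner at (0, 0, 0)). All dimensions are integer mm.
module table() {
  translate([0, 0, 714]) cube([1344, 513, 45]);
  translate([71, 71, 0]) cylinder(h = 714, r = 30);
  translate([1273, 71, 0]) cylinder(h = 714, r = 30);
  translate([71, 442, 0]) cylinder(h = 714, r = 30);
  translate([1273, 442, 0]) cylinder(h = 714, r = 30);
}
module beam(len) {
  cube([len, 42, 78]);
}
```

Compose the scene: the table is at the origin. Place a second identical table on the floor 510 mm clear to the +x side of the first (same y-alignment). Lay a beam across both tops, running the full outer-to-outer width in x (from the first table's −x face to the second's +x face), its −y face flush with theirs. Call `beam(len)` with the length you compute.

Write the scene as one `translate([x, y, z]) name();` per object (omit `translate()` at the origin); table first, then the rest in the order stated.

table();
translate([1854, 0, 0]) table();
translate([0, 0, 759]) beam(3198);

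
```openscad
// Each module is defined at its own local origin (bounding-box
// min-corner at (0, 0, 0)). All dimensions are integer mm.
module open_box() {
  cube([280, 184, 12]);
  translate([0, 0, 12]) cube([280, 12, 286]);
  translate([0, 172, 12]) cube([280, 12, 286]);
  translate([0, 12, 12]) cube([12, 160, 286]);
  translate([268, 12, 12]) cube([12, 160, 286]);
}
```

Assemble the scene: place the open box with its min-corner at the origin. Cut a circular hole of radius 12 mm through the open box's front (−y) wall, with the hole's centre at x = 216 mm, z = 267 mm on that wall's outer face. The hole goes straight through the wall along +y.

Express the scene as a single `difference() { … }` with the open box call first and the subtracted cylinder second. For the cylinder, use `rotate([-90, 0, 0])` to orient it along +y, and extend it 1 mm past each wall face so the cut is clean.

difference() {
  open_box();
  translate([216, -1, 267]) rotate([-90, 0, 0]) cylinder(h = 14, r = 12);
}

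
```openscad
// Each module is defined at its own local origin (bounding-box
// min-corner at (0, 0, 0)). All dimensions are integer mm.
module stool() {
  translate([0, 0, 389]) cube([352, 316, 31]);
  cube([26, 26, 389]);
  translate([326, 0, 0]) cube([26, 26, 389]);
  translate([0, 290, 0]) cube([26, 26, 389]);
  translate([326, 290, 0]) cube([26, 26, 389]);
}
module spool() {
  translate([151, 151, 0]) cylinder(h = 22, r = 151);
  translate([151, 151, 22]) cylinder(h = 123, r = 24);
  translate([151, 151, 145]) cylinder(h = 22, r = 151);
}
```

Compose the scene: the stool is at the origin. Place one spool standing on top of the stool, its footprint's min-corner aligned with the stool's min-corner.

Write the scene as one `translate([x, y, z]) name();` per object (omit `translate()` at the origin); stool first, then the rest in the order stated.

stool();
translate([0, 0, 420]) spool();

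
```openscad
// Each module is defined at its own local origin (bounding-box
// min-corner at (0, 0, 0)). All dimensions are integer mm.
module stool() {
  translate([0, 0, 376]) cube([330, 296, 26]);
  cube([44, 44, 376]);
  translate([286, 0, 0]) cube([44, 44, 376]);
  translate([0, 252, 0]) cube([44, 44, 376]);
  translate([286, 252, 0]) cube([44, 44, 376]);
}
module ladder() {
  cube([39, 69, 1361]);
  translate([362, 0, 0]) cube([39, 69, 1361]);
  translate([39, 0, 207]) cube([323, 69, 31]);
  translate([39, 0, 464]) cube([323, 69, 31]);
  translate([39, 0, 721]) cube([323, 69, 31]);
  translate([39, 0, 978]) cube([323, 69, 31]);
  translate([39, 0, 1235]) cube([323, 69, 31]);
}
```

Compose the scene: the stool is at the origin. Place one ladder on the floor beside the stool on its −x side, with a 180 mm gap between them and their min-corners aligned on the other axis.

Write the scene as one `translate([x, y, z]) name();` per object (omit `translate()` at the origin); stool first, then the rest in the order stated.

stool();
translate([-581, 0, 0]) ladder();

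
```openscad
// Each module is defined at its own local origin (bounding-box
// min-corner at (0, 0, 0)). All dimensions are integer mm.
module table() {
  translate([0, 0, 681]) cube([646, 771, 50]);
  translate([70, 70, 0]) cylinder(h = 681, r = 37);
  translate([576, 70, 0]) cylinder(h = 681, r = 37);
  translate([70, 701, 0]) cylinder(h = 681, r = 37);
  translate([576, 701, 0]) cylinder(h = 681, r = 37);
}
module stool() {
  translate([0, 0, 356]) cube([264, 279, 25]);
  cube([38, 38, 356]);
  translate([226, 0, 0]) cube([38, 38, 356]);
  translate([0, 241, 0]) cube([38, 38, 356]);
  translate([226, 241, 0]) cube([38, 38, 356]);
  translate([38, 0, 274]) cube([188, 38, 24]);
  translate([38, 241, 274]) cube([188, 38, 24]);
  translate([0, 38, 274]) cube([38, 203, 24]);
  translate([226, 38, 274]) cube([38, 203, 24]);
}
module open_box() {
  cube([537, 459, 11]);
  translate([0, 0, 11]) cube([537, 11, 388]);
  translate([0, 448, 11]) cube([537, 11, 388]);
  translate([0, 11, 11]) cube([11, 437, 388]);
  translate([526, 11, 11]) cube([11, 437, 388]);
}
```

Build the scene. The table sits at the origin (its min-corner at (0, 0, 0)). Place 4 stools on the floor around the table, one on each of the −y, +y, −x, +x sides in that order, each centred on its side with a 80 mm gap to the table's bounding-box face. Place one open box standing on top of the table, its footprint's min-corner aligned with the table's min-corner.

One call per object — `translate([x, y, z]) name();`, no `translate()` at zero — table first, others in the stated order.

table();
translate([191, -359, 0]) stool();
translate([191, 851, 0]) stool();
translate([-344, 246, 0]) stool();
translate([726, 246, 0]) stool();
translate([0, 0, 731]) open_box();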